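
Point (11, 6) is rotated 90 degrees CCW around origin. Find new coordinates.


cos(90) = 0, sin(90) = 1
x' = 11*0 - 6*1 = -6
y' = 11*1 + 6*0 = 11

(-6, 11)


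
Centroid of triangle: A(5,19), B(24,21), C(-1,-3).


Gx = (5+24- 1)/3 = 28/3 = 9.3333
Gy = (19+21- 3)/3 = 37/3 = 12.3333

G = (9.3333, 12.3333)


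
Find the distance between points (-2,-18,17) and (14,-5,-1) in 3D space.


dx=16, dy=13, dz=-18
d = sqrt(256+169+324) = sqrt(749) = 27.3679

27.3679


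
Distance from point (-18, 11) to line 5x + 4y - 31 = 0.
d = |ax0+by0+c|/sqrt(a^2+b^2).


|5*(-18) + 4*11 - 31| = |-77| = 77
sqrt(25 + 16) = sqrt(41) = 6.4031
d = 77/sqrt(41) = 12.0254

12.0254


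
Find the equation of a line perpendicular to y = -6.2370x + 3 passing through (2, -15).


Perpendicular slope = -1/m1 = -1/(-6.2370) = 0.1603
b2 = y0 - m2*x0 = -15 + 2/(-6.2370) = -15 - 0.3207 = -15.3207

y = 0.1603x - 15.3207


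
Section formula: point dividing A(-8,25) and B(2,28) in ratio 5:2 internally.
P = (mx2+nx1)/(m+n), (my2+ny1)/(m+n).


Px = (5*2 + 2*(-8))/7 = -6/7 = -0.8571
Py = (5*28 + 2*25)/7 = 190/7 = 27.1429

P = (-0.8571, 27.1429)


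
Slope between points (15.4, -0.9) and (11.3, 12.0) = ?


dy = 12.0 + 0.9 = 12.9
dx = 11.3 - 15.4 = -4.1
m = 12.9/(-4.1) = -3.1463

m = -3.1463


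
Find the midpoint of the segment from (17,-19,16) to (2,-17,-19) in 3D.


Mx = (17+2)/2 = 9.5000
My = (-19- 17)/2 = -18.0000
Mz = (16- 19)/2 = -1.5000

M = (9.5000, -18.0000, -1.5000)


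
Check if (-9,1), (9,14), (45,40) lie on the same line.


-9*(14-40) + 9*(40-1) + 45*(1-14)
= 234 + 351 - 585 = 0

Yes, collinear (determinant = 0)


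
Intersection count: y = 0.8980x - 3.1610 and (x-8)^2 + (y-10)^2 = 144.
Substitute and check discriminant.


Substitute y = 0.8980x - 3.1610: (x-8)^2 + (0.8980x- 3.1610-10)^2 = 144
Expand to Ax^2 + Bx + C = 0, where b-k = -13.161
A = 1+m^2 = 1.806404
B = 2(m(b-k) - h) = 2(0.8980*(-13.161) - 8) = -39.637156
C = h^2 + (b-k)^2 - r^2 = 64 + 173.211921 - 144 = 93.211921
disc = B^2-4AC = 1571.1041 - 673.5135 = 897.5906
disc > 0

2 intersection points


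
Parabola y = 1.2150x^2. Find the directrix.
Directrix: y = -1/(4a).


a = 1.2150
1/(4a) = 0.2058
directrix: y = -0.2058 = -0.2058

y = -0.2058


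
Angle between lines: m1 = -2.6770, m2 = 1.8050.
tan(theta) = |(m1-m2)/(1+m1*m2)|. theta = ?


m1-m2 = -4.482
1+m1*m2 = -3.831985
tan(theta) = |-4.482/(-3.831985)| = 1.169629
theta = arctan(|-4.482/(-3.831985)|) = 49.4705 degrees (acute angle)

49.4705 degrees


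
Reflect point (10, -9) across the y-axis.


Reflection rule for y-axis: (-x, y)
(10, -9) -> (-10, -9)

(-10, -9)


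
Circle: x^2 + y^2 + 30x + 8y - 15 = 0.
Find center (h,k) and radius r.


h = -D/2 = -30/2 = -15
k = -E/2 = -8/2 = -4
r^2 = h^2 + k^2 - F = 225 + 16 + 15 = 256
r = 16

Center (-15, -4), radius = 16


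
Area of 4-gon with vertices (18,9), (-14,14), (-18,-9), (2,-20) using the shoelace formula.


sum(xi*y_{i+1}) = 18*14 - 14*(-9) - 18*(-20) + 2*9 = 756
sum(yi*x_{i+1}) = 9*(-14) + 14*(-18) - 9*2 - 20*18 = -756
Area = |756 + 756|/2 = 1512/2 = 756.0000

756.0000 sq units


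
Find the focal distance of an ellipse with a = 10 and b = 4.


c^2 = 10^2 - 4^2 = 100 - 16 = 84
c = sqrt(84) = 9.1652

c = 9.1652


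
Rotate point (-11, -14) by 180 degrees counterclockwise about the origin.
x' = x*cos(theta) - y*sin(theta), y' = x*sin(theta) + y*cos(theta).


cos(180) = -1, sin(180) = 0
x' = -11*(-1) + 14*0 = 11
y' = -11*0 - 14*(-1) = 14

(11, 14)


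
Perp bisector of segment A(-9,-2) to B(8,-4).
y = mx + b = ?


Midpoint = (-0.5, -3)
Slope of AB = dy/dx = -2/17 = -0.1176
Perp slope = -dx/dy = 17/2 = 8.5000
b = My - (perp slope)*Mx = -3 + (17*(-0.5))/(-2) = -3 + 4.2500 = 1.2500

y = 8.5000x + 1.2500


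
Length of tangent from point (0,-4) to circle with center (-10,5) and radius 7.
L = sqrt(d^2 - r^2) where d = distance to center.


d = sqrt((0+ 10)^2 + (-4-5)^2) = sqrt(100+81) = 13.4536
L = sqrt(181.0000 - 49) = sqrt(132.0000) = 11.4891

11.4891


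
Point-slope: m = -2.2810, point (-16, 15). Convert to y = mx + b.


y - 15 = -2.2810(x + 16)
y = -2.2810x + 15 + 2.2810*(-16)
y = -2.2810x - 21.4960

y = -2.2810x - 21.4960


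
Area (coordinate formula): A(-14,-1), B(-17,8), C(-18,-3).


-14*(8+ 3) = -154
-17*(-3+ 1) = 34
-18*(-1-8) = 162
sum = 42
Area = |42|/2 = 21.0000

21.0000 sq units


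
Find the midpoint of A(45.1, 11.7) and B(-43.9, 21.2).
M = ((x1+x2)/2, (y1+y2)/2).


Mx = (45.1 - 43.9)/2 = 1.2/2 = 0.6000
My = (11.7 + 21.2)/2 = 32.9/2 = 16.4500

(0.6000, 16.4500)


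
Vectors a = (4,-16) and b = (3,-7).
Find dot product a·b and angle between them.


a·b = 4*3 - 16*(-7) = 12 + 112 = 124
|a| = sqrt(16+256) = 16.4924
|b| = sqrt(9+49) = 7.6158
cos(theta) = 124/(sqrt(272)*sqrt(58)) = 124/sqrt(15776) = 0.987241
theta = arccos(124/sqrt(15776)) = 9.1623 degrees

a·b = 124, theta = 9.1623 deg


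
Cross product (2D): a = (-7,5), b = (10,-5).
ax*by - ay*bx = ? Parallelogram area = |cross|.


cross = -7*(-5) - 5*10 = 35 - 50 = -15
Parallelogram area = |-15| = 15

cross = -15, parallelogram area = 15


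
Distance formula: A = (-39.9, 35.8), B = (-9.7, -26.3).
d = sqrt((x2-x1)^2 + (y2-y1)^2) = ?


dx = -9.7 + 39.9 = 30.2
dy = -26.3 - 35.8 = -62.1
d = sqrt(912.04 + 3856.41) = sqrt(4768.45) = 69.0540

69.0540


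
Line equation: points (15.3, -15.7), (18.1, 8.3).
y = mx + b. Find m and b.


m = (24.0)/(2.8) = 8.5714
b = y1 - m*x1 = -15.7 - (24.0*15.3)/(2.8) = -15.7 - 131.1429 = -146.8429

y = 8.5714x - 146.8429


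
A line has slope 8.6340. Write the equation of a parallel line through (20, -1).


Parallel lines have equal slopes.
m2 = 8.6340
b2 = -1 - 8.6340*20 = -173.6800

y = 8.6340x - 173.6800


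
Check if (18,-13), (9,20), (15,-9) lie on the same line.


18*(20+ 9) + 9*(-9+ 13) + 15*(-13-20)
= 522 + 36 - 495 = 63

No, not collinear (determinant = 63)


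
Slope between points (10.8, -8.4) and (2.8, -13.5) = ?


dy = -13.5 + 8.4 = -5.1
dx = 2.8 - 10.8 = -8.0
m = -5.1/(-8.0) = 0.6375

m = 0.6375


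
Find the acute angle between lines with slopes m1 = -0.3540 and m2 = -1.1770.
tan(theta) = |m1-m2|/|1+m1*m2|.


m1-m2 = 0.823
1+m1*m2 = 1.416658
tan(theta) = |0.823/1.416658| = 0.580945
theta = arctan(|0.823/1.416658|) = 30.1542 degrees (acute angle)

30.1542 degrees


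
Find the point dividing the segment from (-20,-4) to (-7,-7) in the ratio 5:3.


Px = (5*(-7) + 3*(-20))/8 = -95/8 = -11.8750
Py = (5*(-7) + 3*(-4))/8 = -47/8 = -5.8750

P = (-11.8750, -5.8750)


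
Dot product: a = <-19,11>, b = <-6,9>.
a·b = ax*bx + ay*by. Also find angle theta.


a·b = -19*(-6) + 11*9 = 114 + 99 = 213
|a| = sqrt(361+121) = 21.9545
|b| = sqrt(36+81) = 10.8167
cos(theta) = 213/(sqrt(482)*sqrt(117)) = 213/sqrt(56394) = 0.896940
theta = arccos(213/sqrt(56394)) = 26.2413 degrees

a·b = 213, theta = 26.2413 deg


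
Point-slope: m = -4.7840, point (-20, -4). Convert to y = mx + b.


y + 4 = -4.7840(x + 20)
y = -4.7840x - 4 + 4.7840*(-20)
y = -4.7840x - 99.6800

y = -4.7840x - 99.6800


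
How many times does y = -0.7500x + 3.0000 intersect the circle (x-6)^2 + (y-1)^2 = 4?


Substitute y = -0.7500x + 3.0000: (x-6)^2 + (-0.7500x+3.0000-1)^2 = 4
Expand to Ax^2 + Bx + C = 0, where b-k = 2
A = 1+m^2 = 1.5625
B = 2(m(b-k) - h) = 2(-0.7500*2 - 6) = -15
C = h^2 + (b-k)^2 - r^2 = 36 + 4 - 4 = 36
disc = B^2-4AC = 225.0000 - 225.0000 = 0
disc = 0

1 intersection point (tangent)


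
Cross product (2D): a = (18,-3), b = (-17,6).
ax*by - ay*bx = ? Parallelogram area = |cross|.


cross = 18*6 + 3*(-17) = 108 - 51 = 57
Parallelogram area = |57| = 57

cross = 57, parallelogram area = 57


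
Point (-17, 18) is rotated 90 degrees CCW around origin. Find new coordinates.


cos(90) = 0, sin(90) = 1
x' = -17*0 - 18*1 = -18
y' = -17*1 + 18*0 = -17

(-18, -17)


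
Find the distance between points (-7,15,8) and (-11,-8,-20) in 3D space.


dx=-4, dy=-23, dz=-28
d = sqrt(16+529+784) = sqrt(1329) = 36.4555

36.4555


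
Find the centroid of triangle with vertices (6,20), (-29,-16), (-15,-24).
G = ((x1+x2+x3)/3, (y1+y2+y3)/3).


Gx = (6- 29- 15)/3 = -38/3 = -12.6667
Gy = (20- 16- 24)/3 = -20/3 = -6.6667

G = (-12.6667, -6.6667)


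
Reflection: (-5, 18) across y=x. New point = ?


Reflection rule for y=x: (y, x)
(-5, 18) -> (18, -5)

(18, -5)


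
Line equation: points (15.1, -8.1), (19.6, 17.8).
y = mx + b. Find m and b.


m = (25.9)/(4.5) = 5.7556
b = y1 - m*x1 = -8.1 - (25.9*15.1)/(4.5) = -8.1 - 86.9089 = -95.0089

y = 5.7556x - 95.0089


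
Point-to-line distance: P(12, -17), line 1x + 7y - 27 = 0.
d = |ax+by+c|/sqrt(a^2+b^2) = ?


|1*12 + 7*(-17) - 27| = |-134| = 134
sqrt(1 + 49) = sqrt(50) = 7.0711
d = 134/sqrt(50) = 18.9505

18.9505


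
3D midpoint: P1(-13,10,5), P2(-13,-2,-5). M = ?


Mx = (-13- 13)/2 = -13.0000
My = (10- 2)/2 = 4.0000
Mz = (5- 5)/2 = 0

M = (-13.0000, 4.0000, 0)


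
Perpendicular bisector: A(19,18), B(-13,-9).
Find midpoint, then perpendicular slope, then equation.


Midpoint = (3, 4.5)
Slope of AB = dy/dx = -27/(-32) = 0.8438
Perp slope = -dx/dy = -32/27 = -1.1852
b = My - (perp slope)*Mx = 4.5 + (-32*3)/(-27) = 4.5 + 3.5556 = 8.0556

y = -1.1852x + 8.0556


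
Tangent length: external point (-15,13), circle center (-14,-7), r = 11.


d = sqrt((-15+ 14)^2 + (13+ 7)^2) = sqrt(1+400) = 20.0250
L = sqrt(401.0000 - 121) = sqrt(280.0000) = 16.7332

16.7332


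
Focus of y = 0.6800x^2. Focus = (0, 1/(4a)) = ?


a = 0.6800
4a = 2.7200
focus = (0, 1/2.7200) = (0, 0.3676)

Focus = (0, 0.3676)


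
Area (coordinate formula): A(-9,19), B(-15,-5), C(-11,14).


-9*(-5-14) = 171
-15*(14-19) = 75
-11*(19+ 5) = -264
sum = -18
Area = |-18|/2 = 9.0000

9.0000 sq units


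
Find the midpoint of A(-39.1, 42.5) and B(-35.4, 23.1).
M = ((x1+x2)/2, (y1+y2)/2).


Mx = (-39.1 - 35.4)/2 = -74.5/2 = -37.2500
My = (42.5 + 23.1)/2 = 65.6/2 = 32.8000

(-37.2500, 32.8000)


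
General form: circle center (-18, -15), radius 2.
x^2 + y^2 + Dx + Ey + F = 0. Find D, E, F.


(x+ 18)^2 + (y+ 15)^2 = 2^2
D = -2h = 36, E = -2k = 30
F = h^2+k^2-r^2 = 324+225-4 = 545

D = 36, E = 30, F = 545


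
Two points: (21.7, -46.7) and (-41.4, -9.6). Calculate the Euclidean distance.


dx = -41.4 - 21.7 = -63.1
dy = -9.6 + 46.7 = 37.1
d = sqrt(3981.61 + 1376.41) = sqrt(5358.02) = 73.1985

73.1985


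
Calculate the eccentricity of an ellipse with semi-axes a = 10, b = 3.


c = sqrt(100-9) = sqrt(91) = 9.5394
e = c/a = sqrt(91)/10 = 0.9539

e = 0.9539


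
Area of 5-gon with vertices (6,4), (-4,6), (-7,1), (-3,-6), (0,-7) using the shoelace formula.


sum(xi*y_{i+1}) = 6*6 - 4*1 - 7*(-6) - 3*(-7) + 0*4 = 95
sum(yi*x_{i+1}) = 4*(-4) + 6*(-7) + 1*(-3) - 6*0 - 7*6 = -103
Area = |95 + 103|/2 = 198/2 = 99.0000

99.0000 sq units


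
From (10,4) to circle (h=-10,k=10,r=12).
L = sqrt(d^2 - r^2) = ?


d = sqrt((10+ 10)^2 + (4-10)^2) = sqrt(400+36) = 20.8806
L = sqrt(436.0000 - 144) = sqrt(292.0000) = 17.0880

17.0880


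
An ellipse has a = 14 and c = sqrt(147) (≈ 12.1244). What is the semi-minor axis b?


b^2 = 14^2 - (sqrt(147))^2 = 196 - 147 = 49
b = sqrt(49) = 7

b = 7


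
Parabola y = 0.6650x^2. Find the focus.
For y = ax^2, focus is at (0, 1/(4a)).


a = 0.6650
4a = 2.6600
focus = (0, 1/2.6600) = (0, 0.3759)

Focus = (0, 0.3759)


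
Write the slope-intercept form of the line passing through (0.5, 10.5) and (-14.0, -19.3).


m = (-29.8)/(-14.5) = 2.0552
b = y1 - m*x1 = 10.5 - (-29.8*0.5)/(-14.5) = 10.5 - 1.0276 = 9.4724

y = 2.0552x + 9.4724


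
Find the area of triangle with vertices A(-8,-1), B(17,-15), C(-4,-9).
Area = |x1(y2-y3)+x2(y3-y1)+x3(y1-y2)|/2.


-8*(-15+ 9) = 48
17*(-9+ 1) = -136
-4*(-1+ 15) = -56
sum = -144
Area = |-144|/2 = 72.0000

72.0000 sq units


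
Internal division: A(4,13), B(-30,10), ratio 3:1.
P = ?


Px = (3*(-30) + 1*4)/4 = -86/4 = -21.5000
Py = (3*10 + 1*13)/4 = 43/4 = 10.7500

P = (-21.5000, 10.7500)


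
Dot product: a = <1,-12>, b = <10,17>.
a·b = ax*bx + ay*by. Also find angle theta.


a·b = 1*10 - 12*17 = 10 - 204 = -194
|a| = sqrt(1+144) = 12.0416
|b| = sqrt(100+289) = 19.7231
cos(theta) = -194/(sqrt(145)*sqrt(389)) = -194/sqrt(56405) = -0.816851
theta = arccos(-194/sqrt(56405)) = 144.7708 degrees

a·b = -194, theta = 144.7708 deg


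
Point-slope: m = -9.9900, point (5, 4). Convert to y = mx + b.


y - 4 = -9.9900(x - 5)
y = -9.9900x + 4 + 9.9900*5
y = -9.9900x + 53.9500

y = -9.9900x + 53.9500


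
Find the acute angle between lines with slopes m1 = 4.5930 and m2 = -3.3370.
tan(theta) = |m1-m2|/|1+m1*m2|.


m1-m2 = 7.93
1+m1*m2 = -14.326841
tan(theta) = |7.93/(-14.326841)| = 0.553507
theta = arctan(|7.93/(-14.326841)|) = 28.9648 degrees (acute angle)

28.9648 degrees


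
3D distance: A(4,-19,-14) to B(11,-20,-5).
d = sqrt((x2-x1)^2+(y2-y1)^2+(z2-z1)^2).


dx=7, dy=-1, dz=9
d = sqrt(49+1+81) = sqrt(131) = 11.4455

11.4455


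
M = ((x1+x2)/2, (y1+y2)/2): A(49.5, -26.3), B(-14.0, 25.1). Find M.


Mx = (49.5 - 14.0)/2 = 35.5/2 = 17.7500
My = (-26.3 + 25.1)/2 = -1.2/2 = -0.6000

(17.7500, -0.6000)


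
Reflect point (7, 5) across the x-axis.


Reflection rule for x-axis: (x, -y)
(7, 5) -> (7, -5)

(7, -5)


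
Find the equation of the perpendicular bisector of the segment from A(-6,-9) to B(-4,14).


Midpoint = (-5, 2.5)
Slope of AB = dy/dx = 23/2 = 11.5000
Perp slope = -dx/dy = -2/23 = -0.0870
b = My - (perp slope)*Mx = 2.5 + (2*(-5))/23 = 2.5 - 0.4348 = 2.0652

y = -0.0870x + 2.0652


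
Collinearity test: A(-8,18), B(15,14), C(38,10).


-8*(14-10) + 15*(10-18) + 38*(18-14)
= -32 - 120 + 152 = 0

Yes, collinear (determinant = 0)


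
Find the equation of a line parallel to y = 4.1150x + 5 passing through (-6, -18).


Parallel lines have equal slopes.
m2 = 4.1150
b2 = -18 - 4.1150*(-6) = 6.6900

y = 4.1150x + 6.6900


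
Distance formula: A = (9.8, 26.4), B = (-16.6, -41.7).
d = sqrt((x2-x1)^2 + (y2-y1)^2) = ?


dx = -16.6 - 9.8 = -26.4
dy = -41.7 - 26.4 = -68.1
d = sqrt(696.96 + 4637.61) = sqrt(5334.57) = 73.0381

73.0381


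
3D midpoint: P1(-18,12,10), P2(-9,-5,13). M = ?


Mx = (-18- 9)/2 = -13.5000
My = (12- 5)/2 = 3.5000
Mz = (10+13)/2 = 11.5000

M = (-13.5000, 3.5000, 11.5000)


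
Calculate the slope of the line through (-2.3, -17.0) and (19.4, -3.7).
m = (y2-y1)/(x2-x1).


dy = -3.7 + 17.0 = 13.3
dx = 19.4 + 2.3 = 21.7
m = 13.3/21.7 = 0.6129

m = 0.6129


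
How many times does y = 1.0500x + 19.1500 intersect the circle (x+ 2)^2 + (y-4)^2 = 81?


Substitute y = 1.0500x + 19.1500: (x+ 2)^2 + (1.0500x+19.1500-4)^2 = 81
Expand to Ax^2 + Bx + C = 0, where b-k = 15.15
A = 1+m^2 = 2.1025
B = 2(m(b-k) - h) = 2(1.0500*15.15 + 2) = 35.815
C = h^2 + (b-k)^2 - r^2 = 4 + 229.5225 - 81 = 152.5225
disc = B^2-4AC = 1282.7142 - 1282.7142 = 0
disc = 0

1 intersection point (tangent)


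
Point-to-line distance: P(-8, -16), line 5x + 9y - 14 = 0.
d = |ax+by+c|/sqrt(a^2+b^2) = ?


|5*(-8) + 9*(-16) - 14| = |-198| = 198
sqrt(25 + 81) = sqrt(106) = 10.2956
d = 198/sqrt(106) = 19.2315

19.2315


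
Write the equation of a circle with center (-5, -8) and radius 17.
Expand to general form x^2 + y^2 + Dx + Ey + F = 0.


(x+ 5)^2 + (y+ 8)^2 = 17^2
D = -2h = 10, E = -2k = 16
F = h^2+k^2-r^2 = 25+64-289 = -200

x^2 + y^2 + 10x + 16y - 200 = 0


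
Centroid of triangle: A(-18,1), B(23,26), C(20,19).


Gx = (-18+23+20)/3 = 25/3 = 8.3333
Gy = (1+26+19)/3 = 46/3 = 15.3333

G = (8.3333, 15.3333)


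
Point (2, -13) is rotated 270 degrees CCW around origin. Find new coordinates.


cos(270) = 0, sin(270) = -1
x' = 2*0 + 13*(-1) = -13
y' = 2*(-1) - 13*0 = -2

(-13, -2)


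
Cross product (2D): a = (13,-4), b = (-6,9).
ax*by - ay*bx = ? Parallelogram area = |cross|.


cross = 13*9 + 4*(-6) = 117 - 24 = 93
Parallelogram area = |93| = 93

cross = 93, parallelogram area = 93


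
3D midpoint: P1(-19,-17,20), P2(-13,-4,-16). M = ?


Mx = (-19- 13)/2 = -16.0000
My = (-17- 4)/2 = -10.5000
Mz = (20- 16)/2 = 2.0000

M = (-16.0000, -10.5000, 2.0000)


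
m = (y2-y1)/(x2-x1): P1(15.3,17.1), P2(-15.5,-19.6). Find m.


dy = -19.6 - 17.1 = -36.7
dx = -15.5 - 15.3 = -30.8
m = -36.7/(-30.8) = 1.1916

m = 1.1916


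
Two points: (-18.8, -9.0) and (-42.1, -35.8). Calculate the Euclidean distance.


dx = -42.1 + 18.8 = -23.3
dy = -35.8 + 9.0 = -26.8
d = sqrt(542.89 + 718.24) = sqrt(1261.13) = 35.5124

35.5124


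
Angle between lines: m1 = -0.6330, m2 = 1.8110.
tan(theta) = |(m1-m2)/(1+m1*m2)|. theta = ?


m1-m2 = -2.444
1+m1*m2 = -0.146363
tan(theta) = |-2.444/(-0.146363)| = 16.698209
theta = arctan(|-2.444/(-0.146363)|) = 86.5728 degrees (acute angle)

86.5728 degrees


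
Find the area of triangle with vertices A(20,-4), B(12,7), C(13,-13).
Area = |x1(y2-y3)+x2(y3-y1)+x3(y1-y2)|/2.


20*(7+ 13) = 400
12*(-13+ 4) = -108
13*(-4-7) = -143
sum = 149
Area = |149|/2 = 74.5000

74.5000 sq units


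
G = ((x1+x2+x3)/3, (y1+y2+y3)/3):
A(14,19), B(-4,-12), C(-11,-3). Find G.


Gx = (14- 4- 11)/3 = -1/3 = -0.3333
Gy = (19- 12- 3)/3 = 4/3 = 1.3333

G = (-0.3333, 1.3333)


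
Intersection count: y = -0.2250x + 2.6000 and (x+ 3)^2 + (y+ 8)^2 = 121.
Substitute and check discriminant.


Substitute y = -0.2250x + 2.6000: (x+ 3)^2 + (-0.2250x+2.6000+ 8)^2 = 121
Expand to Ax^2 + Bx + C = 0, where b-k = 10.6
A = 1+m^2 = 1.050625
B = 2(m(b-k) - h) = 2(-0.2250*10.6 + 3) = 1.23
C = h^2 + (b-k)^2 - r^2 = 9 + 112.36 - 121 = 0.36
disc = B^2-4AC = 1.5129 - 1.5129 = 0
disc = 0

1 intersection point (tangent)


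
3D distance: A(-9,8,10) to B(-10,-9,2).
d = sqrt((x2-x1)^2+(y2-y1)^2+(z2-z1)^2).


dx=-1, dy=-17, dz=-8
d = sqrt(1+289+64) = sqrt(354) = 18.8149

18.8149


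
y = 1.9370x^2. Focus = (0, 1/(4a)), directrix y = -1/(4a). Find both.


a = 1.9370
1/(4a) = 0.1291
Focus = (0, 0.1291)
Directrix: y = -0.1291

Focus = (0, 0.1291), Directrix: y = -0.1291


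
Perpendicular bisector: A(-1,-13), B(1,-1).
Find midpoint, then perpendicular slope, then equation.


Midpoint = (0, -7)
Slope of AB = dy/dx = 12/2 = 6.0000
Perp slope = -dx/dy = -2/12 = -0.1667
b = My - (perp slope)*Mx = -7 + (2*0)/12 = -7 + 0 = -7.0000

y = -0.1667x - 7.0000


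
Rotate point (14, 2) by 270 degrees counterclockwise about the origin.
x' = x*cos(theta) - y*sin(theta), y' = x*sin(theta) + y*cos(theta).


cos(270) = 0, sin(270) = -1
x' = 14*0 - 2*(-1) = 2
y' = 14*(-1) + 2*0 = -14

(2, -14)


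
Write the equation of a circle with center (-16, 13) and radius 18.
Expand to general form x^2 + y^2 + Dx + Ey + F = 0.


(x+ 16)^2 + (y-13)^2 = 18^2
D = -2h = 32, E = -2k = -26
F = h^2+k^2-r^2 = 256+169-324 = 101

x^2 + y^2 + 32x - 26y + 101 = 0


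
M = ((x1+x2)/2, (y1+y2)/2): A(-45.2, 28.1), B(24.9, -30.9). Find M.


Mx = (-45.2 + 24.9)/2 = -20.3/2 = -10.1500
My = (28.1 - 30.9)/2 = -2.8/2 = -1.4000

(-10.1500, -1.4000)


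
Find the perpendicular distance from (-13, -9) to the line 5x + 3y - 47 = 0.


|5*(-13) + 3*(-9) - 47| = |-139| = 139
sqrt(25 + 9) = sqrt(34) = 5.8310
d = 139/sqrt(34) = 23.8383

23.8383


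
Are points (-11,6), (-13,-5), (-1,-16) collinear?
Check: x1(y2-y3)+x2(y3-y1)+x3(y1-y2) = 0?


-11*(-5+ 16) - 13*(-16-6) - 1*(6+ 5)
= -121 + 286 - 11 = 154

No, not collinear (determinant = 154)


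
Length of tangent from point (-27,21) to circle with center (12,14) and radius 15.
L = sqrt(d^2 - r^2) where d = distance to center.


d = sqrt((-27-12)^2 + (21-14)^2) = sqrt(1521+49) = 39.6232
L = sqrt(1570.0000 - 225) = sqrt(1345.0000) = 36.6742

36.6742


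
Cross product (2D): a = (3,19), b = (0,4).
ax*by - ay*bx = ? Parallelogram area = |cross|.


cross = 3*4 - 19*0 = 12 - 0 = 12
Parallelogram area = |12| = 12

cross = 12, parallelogram area = 12


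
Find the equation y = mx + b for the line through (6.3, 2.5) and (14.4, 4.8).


m = (2.3)/(8.1) = 0.2840
b = y1 - m*x1 = 2.5 - (2.3*6.3)/(8.1) = 2.5 - 1.7889 = 0.7111

y = 0.2840x + 0.7111


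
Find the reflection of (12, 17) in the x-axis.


Reflection rule for x-axis: (x, -y)
(12, 17) -> (12, -17)

(12, -17)


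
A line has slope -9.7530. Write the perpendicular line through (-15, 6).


Perpendicular slope = -1/m1 = -1/(-9.7530) = 0.1025
b2 = y0 - m2*x0 = 6 - 15/(-9.7530) = 6 + 1.5380 = 7.5380

y = 0.1025x + 7.5380


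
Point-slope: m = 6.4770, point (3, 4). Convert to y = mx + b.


y - 4 = 6.4770(x - 3)
y = 6.4770x + 4 - 6.4770*3
y = 6.4770x - 15.4310

y = 6.4770x - 15.4310


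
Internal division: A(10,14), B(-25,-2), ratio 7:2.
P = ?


Px = (7*(-25) + 2*10)/9 = -155/9 = -17.2222
Py = (7*(-2) + 2*14)/9 = 14/9 = 1.5556

P = (-17.2222, 1.5556)


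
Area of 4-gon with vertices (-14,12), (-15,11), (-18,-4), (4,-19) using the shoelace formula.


sum(xi*y_{i+1}) = -14*11 - 15*(-4) - 18*(-19) + 4*12 = 296
sum(yi*x_{i+1}) = 12*(-15) + 11*(-18) - 4*4 - 19*(-14) = -128
Area = |296 + 128|/2 = 424/2 = 212.0000

212.0000 sq units


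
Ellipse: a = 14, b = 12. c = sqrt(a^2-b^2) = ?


c^2 = 14^2 - 12^2 = 196 - 144 = 52
c = sqrt(52) = 7.2111

c = 7.2111


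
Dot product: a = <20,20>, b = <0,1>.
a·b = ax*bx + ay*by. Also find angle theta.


a·b = 20*0 + 20*1 = 0 + 20 = 20
|a| = sqrt(400+400) = 28.2843
|b| = sqrt(0+1) = 1.0000
cos(theta) = 20/(sqrt(800)*sqrt(1)) = 20/sqrt(800) = 0.707107
theta = arccos(20/sqrt(800)) = 45.0000 degrees

a·b = 20, theta = 45.0000 deg


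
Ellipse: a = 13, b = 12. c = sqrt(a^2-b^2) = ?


c^2 = 13^2 - 12^2 = 169 - 144 = 25
c = sqrt(25) = 5.0000

c = 5.0000


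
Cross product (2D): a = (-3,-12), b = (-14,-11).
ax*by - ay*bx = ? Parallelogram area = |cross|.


cross = -3*(-11) + 12*(-14) = 33 - 168 = -135
Parallelogram area = |-135| = 135

cross = -135, parallelogram area = 135


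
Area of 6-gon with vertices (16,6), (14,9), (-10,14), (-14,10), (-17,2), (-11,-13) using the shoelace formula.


sum(xi*y_{i+1}) = 16*9 + 14*14 - 10*10 - 14*2 - 17*(-13) - 11*6 = 367
sum(yi*x_{i+1}) = 6*14 + 9*(-10) + 14*(-14) + 10*(-17) + 2*(-11) - 13*16 = -602
Area = |367 + 602|/2 = 969/2 = 484.5000

484.5000 sq units


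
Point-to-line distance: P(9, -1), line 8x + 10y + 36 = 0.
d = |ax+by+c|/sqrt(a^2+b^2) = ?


|8*9 + 10*(-1) + 36| = |98| = 98
sqrt(64 + 100) = sqrt(164) = 12.8062
d = 98/sqrt(164) = 7.6525

7.6525


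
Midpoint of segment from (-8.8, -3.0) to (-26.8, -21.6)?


Mx = (-8.8 - 26.8)/2 = -35.6/2 = -17.8000
My = (-3.0 - 21.6)/2 = -24.6/2 = -12.3000

(-17.8000, -12.3000)


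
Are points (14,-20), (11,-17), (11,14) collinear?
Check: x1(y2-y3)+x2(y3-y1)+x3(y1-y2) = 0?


14*(-17-14) + 11*(14+ 20) + 11*(-20+ 17)
= -434 + 374 - 33 = -93

No, not collinear (determinant = -93)


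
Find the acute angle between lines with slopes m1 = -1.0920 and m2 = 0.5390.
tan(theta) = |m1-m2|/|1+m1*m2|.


m1-m2 = -1.631
1+m1*m2 = 0.411412
tan(theta) = |-1.631/0.411412| = 3.964396
theta = arctan(|-1.631/0.411412|) = 75.8427 degrees (acute angle)

75.8427 degrees


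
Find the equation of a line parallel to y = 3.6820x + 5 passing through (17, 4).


Parallel lines have equal slopes.
m2 = 3.6820
b2 = 4 - 3.6820*17 = -58.5940

y = 3.6820x - 58.5940


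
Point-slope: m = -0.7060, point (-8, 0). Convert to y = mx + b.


y - 0 = -0.7060(x + 8)
y = -0.7060x + 0 + 0.7060*(-8)
y = -0.7060x - 5.6480

y = -0.7060x - 5.6480


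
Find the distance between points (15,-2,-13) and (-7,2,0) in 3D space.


dx=-22, dy=4, dz=13
d = sqrt(484+16+169) = sqrt(669) = 25.8650

25.8650


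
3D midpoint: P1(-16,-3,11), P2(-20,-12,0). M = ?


Mx = (-16- 20)/2 = -18.0000
My = (-3- 12)/2 = -7.5000
Mz = (11+0)/2 = 5.5000

M = (-18.0000, -7.5000, 5.5000)


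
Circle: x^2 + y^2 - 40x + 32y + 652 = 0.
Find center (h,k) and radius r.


h = -D/2 = 40/2 = 20
k = -E/2 = -32/2 = -16
r^2 = h^2 + k^2 - F = 400 + 256 - 652 = 4
r = 2

Center (20, -16), radius = 2


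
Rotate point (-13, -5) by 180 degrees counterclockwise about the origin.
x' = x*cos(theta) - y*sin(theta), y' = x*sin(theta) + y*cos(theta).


cos(180) = -1, sin(180) = 0
x' = -13*(-1) + 5*0 = 13
y' = -13*0 - 5*(-1) = 5

(13, 5)


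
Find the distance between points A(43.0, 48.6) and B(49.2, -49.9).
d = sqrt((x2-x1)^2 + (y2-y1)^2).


dx = 49.2 - 43.0 = 6.2
dy = -49.9 - 48.6 = -98.5
d = sqrt(38.44 + 9702.25) = sqrt(9740.69) = 98.6949

98.6949


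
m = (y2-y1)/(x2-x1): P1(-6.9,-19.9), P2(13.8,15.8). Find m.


dy = 15.8 + 19.9 = 35.7
dx = 13.8 + 6.9 = 20.7
m = 35.7/20.7 = 1.7246

m = 1.7246


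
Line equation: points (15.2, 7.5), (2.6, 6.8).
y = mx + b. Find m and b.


m = (-0.7)/(-12.6) = 0.0556
b = y1 - m*x1 = 7.5 - (-0.7*15.2)/(-12.6) = 7.5 - 0.8444 = 6.6556

y = 0.0556x + 6.6556


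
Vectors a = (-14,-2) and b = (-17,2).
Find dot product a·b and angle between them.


a·b = -14*(-17) - 2*2 = 238 - 4 = 234
|a| = sqrt(196+4) = 14.1421
|b| = sqrt(289+4) = 17.1172
cos(theta) = 234/(sqrt(200)*sqrt(293)) = 234/sqrt(58600) = 0.966645
theta = arccos(234/sqrt(58600)) = 14.8399 degrees

a·b = 234, theta = 14.8399 deg


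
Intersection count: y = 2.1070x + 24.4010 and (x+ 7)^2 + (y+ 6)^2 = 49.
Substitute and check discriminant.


Substitute y = 2.1070x + 24.4010: (x+ 7)^2 + (2.1070x+24.4010+ 6)^2 = 49
Expand to Ax^2 + Bx + C = 0, where b-k = 30.401
A = 1+m^2 = 5.439449
B = 2(m(b-k) - h) = 2(2.1070*30.401 + 7) = 142.109814
C = h^2 + (b-k)^2 - r^2 = 49 + 924.220801 - 49 = 924.220801
disc = B^2-4AC = 20195.1992 - 20109.0076 = 86.1916
disc > 0

2 intersection points


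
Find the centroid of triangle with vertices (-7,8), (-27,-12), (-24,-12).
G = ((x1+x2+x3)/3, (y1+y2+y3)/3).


Gx = (-7- 27- 24)/3 = -58/3 = -19.3333
Gy = (8- 12- 12)/3 = -16/3 = -5.3333

G = (-19.3333, -5.3333)


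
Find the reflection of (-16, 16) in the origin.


Reflection rule for origin: (-x, -y)
(-16, 16) -> (16, -16)

(16, -16)


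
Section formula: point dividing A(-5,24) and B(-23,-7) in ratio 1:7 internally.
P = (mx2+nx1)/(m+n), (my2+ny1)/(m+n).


Px = (1*(-23) + 7*(-5))/8 = -58/8 = -7.2500
Py = (1*(-7) + 7*24)/8 = 161/8 = 20.1250

P = (-7.2500, 20.1250)


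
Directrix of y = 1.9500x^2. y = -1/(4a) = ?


a = 1.9500
1/(4a) = 0.1282
directrix: y = -0.1282 = -0.1282

y = -0.1282


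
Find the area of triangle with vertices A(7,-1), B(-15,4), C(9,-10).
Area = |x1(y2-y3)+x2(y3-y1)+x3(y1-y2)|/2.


7*(4+ 10) = 98
-15*(-10+ 1) = 135
9*(-1-4) = -45
sum = 188
Area = |188|/2 = 94.0000

94.0000 sq units


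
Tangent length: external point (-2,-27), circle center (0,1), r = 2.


d = sqrt((-2-0)^2 + (-27-1)^2) = sqrt(4+784) = 28.0713
L = sqrt(788.0000 - 4) = sqrt(784.0000) = 28.0000

28.0000


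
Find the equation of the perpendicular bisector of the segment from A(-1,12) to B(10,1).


Midpoint = (4.5, 6.5)
Slope of AB = dy/dx = -11/11 = -1.0000
Perp slope = -dx/dy = 11/11 = 1.0000
b = My - (perp slope)*Mx = 6.5 + (11*4.5)/(-11) = 6.5 - 4.5000 = 2.0000

y = 1.0000x + 2.0000


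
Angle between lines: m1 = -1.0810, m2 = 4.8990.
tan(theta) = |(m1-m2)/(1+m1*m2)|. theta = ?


m1-m2 = -5.98
1+m1*m2 = -4.295819
tan(theta) = |-5.98/(-4.295819)| = 1.392051
theta = arctan(|-5.98/(-4.295819)|) = 54.3079 degrees (acute angle)

54.3079 degrees


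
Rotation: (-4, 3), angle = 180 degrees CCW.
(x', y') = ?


cos(180) = -1, sin(180) = 0
x' = -4*(-1) - 3*0 = 4
y' = -4*0 + 3*(-1) = -3

(4, -3)


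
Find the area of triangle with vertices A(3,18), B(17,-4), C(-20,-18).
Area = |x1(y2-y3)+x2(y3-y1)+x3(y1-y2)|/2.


3*(-4+ 18) = 42
17*(-18-18) = -612
-20*(18+ 4) = -440
sum = -1010
Area = |-1010|/2 = 505.0000

505.0000 sq units


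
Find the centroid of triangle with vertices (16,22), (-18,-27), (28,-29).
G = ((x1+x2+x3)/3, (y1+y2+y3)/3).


Gx = (16- 18+28)/3 = 26/3 = 8.6667
Gy = (22- 27- 29)/3 = -34/3 = -11.3333

G = (8.6667, -11.3333)


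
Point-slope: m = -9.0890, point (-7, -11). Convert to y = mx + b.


y + 11 = -9.0890(x + 7)
y = -9.0890x - 11 + 9.0890*(-7)
y = -9.0890x - 74.6230

y = -9.0890x - 74.6230


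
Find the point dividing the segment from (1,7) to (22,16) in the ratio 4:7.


Px = (4*22 + 7*1)/11 = 95/11 = 8.6364
Py = (4*16 + 7*7)/11 = 113/11 = 10.2727

P = (8.6364, 10.2727)


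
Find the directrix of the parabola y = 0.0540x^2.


a = 0.0540
1/(4a) = 4.6296
directrix: y = -4.6296 = -4.6296

y = -4.6296


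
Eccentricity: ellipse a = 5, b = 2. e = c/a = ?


c = sqrt(25-4) = sqrt(21) = 4.5826
e = c/a = sqrt(21)/5 = 0.9165

e = 0.9165


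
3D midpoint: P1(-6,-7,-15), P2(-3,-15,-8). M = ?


Mx = (-6- 3)/2 = -4.5000
My = (-7- 15)/2 = -11.0000
Mz = (-15- 8)/2 = -11.5000

M = (-4.5000, -11.0000, -11.5000)


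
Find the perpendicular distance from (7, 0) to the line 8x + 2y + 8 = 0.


|8*7 + 2*0 + 8| = |64| = 64
sqrt(64 + 4) = sqrt(68) = 8.2462
d = 64/sqrt(68) = 7.7611

7.7611


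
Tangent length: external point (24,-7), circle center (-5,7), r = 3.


d = sqrt((24+ 5)^2 + (-7-7)^2) = sqrt(841+196) = 32.2025
L = sqrt(1037.0000 - 9) = sqrt(1028.0000) = 32.0624

32.0624


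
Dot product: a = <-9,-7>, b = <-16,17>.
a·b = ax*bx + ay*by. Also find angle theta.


a·b = -9*(-16) - 7*17 = 144 - 119 = 25
|a| = sqrt(81+49) = 11.4018
|b| = sqrt(256+289) = 23.3452
cos(theta) = 25/(sqrt(130)*sqrt(545)) = 25/sqrt(70850) = 0.093923
theta = arccos(25/sqrt(70850)) = 84.6107 degrees

a·b = 25, theta = 84.6107 deg


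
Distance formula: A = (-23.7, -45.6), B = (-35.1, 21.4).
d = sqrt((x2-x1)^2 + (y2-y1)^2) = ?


dx = -35.1 + 23.7 = -11.4
dy = 21.4 + 45.6 = 67.0
d = sqrt(129.96 + 4489.0) = sqrt(4618.96) = 67.9629

67.9629


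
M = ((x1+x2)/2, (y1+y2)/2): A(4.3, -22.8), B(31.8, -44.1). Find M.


Mx = (4.3 + 31.8)/2 = 36.1/2 = 18.0500
My = (-22.8 - 44.1)/2 = -66.9/2 = -33.4500

(18.0500, -33.4500)


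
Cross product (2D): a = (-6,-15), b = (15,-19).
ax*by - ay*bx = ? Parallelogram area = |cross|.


cross = -6*(-19) + 15*15 = 114 + 225 = 339
Parallelogram area = |339| = 339

cross = 339, parallelogram area = 339


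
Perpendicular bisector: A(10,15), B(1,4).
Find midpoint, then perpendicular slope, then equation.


Midpoint = (5.5, 9.5)
Slope of AB = dy/dx = -11/(-9) = 1.2222
Perp slope = -dx/dy = -9/11 = -0.8182
b = My - (perp slope)*Mx = 9.5 + (-9*5.5)/(-11) = 9.5 + 4.5000 = 14.0000

y = -0.8182x + 14.0000


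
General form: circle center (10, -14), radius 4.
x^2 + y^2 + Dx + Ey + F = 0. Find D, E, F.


(x-10)^2 + (y+ 14)^2 = 4^2
D = -2h = -20, E = -2k = 28
F = h^2+k^2-r^2 = 100+196-16 = 280

D = -20, E = 28, F = 280


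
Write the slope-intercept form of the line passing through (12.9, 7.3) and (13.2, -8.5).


m = (-15.8)/(0.3) = -52.6667
b = y1 - m*x1 = 7.3 - (-15.8*12.9)/(0.3) = 7.3 + 679.4000 = 686.7000

y = -52.6667x + 686.7000


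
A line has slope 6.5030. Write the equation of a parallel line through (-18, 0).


Parallel lines have equal slopes.
m2 = 6.5030
b2 = 0 - 6.5030*(-18) = 117.0540

y = 6.5030x + 117.0540


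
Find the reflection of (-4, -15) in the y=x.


Reflection rule for y=x: (y, x)
(-4, -15) -> (-15, -4)

(-15, -4)


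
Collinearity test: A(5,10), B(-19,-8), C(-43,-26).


5*(-8+ 26) - 19*(-26-10) - 43*(10+ 8)
= 90 + 684 - 774 = 0

Yes, collinear (determinant = 0)


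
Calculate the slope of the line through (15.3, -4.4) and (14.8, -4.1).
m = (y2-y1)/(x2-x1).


dy = -4.1 + 4.4 = 0.3
dx = 14.8 - 15.3 = -0.5
m = 0.3/(-0.5) = -0.6000

m = -0.6000


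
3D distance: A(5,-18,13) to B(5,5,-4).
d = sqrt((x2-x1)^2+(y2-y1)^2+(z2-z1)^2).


dx=0, dy=23, dz=-17
d = sqrt(0+529+289) = sqrt(818) = 28.6007

28.6007


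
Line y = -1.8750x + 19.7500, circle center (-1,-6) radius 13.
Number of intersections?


Substitute y = -1.8750x + 19.7500: (x+ 1)^2 + (-1.8750x+19.7500+ 6)^2 = 169
Expand to Ax^2 + Bx + C = 0, where b-k = 25.75
A = 1+m^2 = 4.515625
B = 2(m(b-k) - h) = 2(-1.8750*25.75 + 1) = -94.5625
C = h^2 + (b-k)^2 - r^2 = 1 + 663.0625 - 169 = 495.0625
disc = B^2-4AC = 8942.0664 - 8942.0664 = 0
disc = 0

1 intersection point (tangent)


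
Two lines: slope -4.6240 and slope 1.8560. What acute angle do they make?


m1-m2 = -6.48
1+m1*m2 = -7.582144
tan(theta) = |-6.48/(-7.582144)| = 0.854640
theta = arctan(|-6.48/(-7.582144)|) = 40.5185 degrees (acute angle)

40.5185 degrees


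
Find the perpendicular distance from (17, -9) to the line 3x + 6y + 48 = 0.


|3*17 + 6*(-9) + 48| = |45| = 45
sqrt(9 + 36) = sqrt(45) = 6.7082
d = 45/sqrt(45) = 6.7082

6.7082


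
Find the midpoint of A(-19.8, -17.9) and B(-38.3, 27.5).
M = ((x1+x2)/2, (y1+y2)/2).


Mx = (-19.8 - 38.3)/2 = -58.1/2 = -29.0500
My = (-17.9 + 27.5)/2 = 9.6/2 = 4.8000

(-29.0500, 4.8000)


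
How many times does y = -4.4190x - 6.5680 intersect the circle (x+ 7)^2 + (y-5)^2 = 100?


Substitute y = -4.4190x - 6.5680: (x+ 7)^2 + (-4.4190x- 6.5680-5)^2 = 100
Expand to Ax^2 + Bx + C = 0, where b-k = -11.568
A = 1+m^2 = 20.527561
B = 2(m(b-k) - h) = 2(-4.4190*(-11.568) + 7) = 116.237984
C = h^2 + (b-k)^2 - r^2 = 49 + 133.818624 - 100 = 82.818624
disc = B^2-4AC = 13511.2689 - 6800.2574 = 6711.0115
disc > 0

2 intersection points


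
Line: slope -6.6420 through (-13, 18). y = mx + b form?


y - 18 = -6.6420(x + 13)
y = -6.6420x + 18 + 6.6420*(-13)
y = -6.6420x - 68.3460

y = -6.6420x - 68.3460


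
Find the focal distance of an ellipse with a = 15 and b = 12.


c^2 = 15^2 - 12^2 = 225 - 144 = 81
c = sqrt(81) = 9.0000

c = 9.0000


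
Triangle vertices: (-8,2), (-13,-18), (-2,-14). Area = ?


-8*(-18+ 14) = 32
-13*(-14-2) = 208
-2*(2+ 18) = -40
sum = 200
Area = |200|/2 = 100.0000

100.0000 sq units


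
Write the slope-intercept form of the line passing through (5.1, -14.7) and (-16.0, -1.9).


m = (12.8)/(-21.1) = -0.6066
b = y1 - m*x1 = -14.7 - (12.8*5.1)/(-21.1) = -14.7 + 3.0938 = -11.6062

y = -0.6066x - 11.6062


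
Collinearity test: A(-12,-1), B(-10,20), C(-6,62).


-12*(20-62) - 10*(62+ 1) - 6*(-1-20)
= 504 - 630 + 126 = 0

Yes, collinear (determinant = 0)


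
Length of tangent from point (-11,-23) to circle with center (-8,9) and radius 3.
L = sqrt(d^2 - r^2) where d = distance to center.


d = sqrt((-11+ 8)^2 + (-23-9)^2) = sqrt(9+1024) = 32.1403
L = sqrt(1033.0000 - 9) = sqrt(1024.0000) = 32.0000

32.0000


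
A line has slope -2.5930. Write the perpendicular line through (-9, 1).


Perpendicular slope = -1/m1 = -1/(-2.5930) = 0.3857
b2 = y0 - m2*x0 = 1 - 9/(-2.5930) = 1 + 3.4709 = 4.4709

y = 0.3857x + 4.4709


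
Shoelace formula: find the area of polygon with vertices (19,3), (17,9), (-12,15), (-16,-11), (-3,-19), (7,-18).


sum(xi*y_{i+1}) = 19*9 + 17*15 - 12*(-11) - 16*(-19) - 3*(-18) + 7*3 = 937
sum(yi*x_{i+1}) = 3*17 + 9*(-12) + 15*(-16) - 11*(-3) - 19*7 - 18*19 = -739
Area = |937 + 739|/2 = 1676/2 = 838.0000

838.0000 sq units


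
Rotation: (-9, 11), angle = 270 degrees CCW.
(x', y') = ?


cos(270) = 0, sin(270) = -1
x' = -9*0 - 11*(-1) = 11
y' = -9*(-1) + 11*0 = 9

(11, 9)


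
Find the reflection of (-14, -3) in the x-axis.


Reflection rule for x-axis: (x, -y)
(-14, -3) -> (-14, 3)

(-14, 3)


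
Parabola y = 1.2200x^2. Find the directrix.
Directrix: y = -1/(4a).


a = 1.2200
1/(4a) = 0.2049
directrix: y = -0.2049 = -0.2049

y = -0.2049


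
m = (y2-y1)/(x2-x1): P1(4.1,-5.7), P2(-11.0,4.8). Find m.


dy = 4.8 + 5.7 = 10.5
dx = -11.0 - 4.1 = -15.1
m = 10.5/(-15.1) = -0.6954

m = -0.6954


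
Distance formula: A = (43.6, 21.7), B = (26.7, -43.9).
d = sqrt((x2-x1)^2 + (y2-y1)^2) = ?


dx = 26.7 - 43.6 = -16.9
dy = -43.9 - 21.7 = -65.6
d = sqrt(285.61 + 4303.36) = sqrt(4588.97) = 67.7419

67.7419


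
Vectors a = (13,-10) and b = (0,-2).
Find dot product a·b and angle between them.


a·b = 13*0 - 10*(-2) = 0 + 20 = 20
|a| = sqrt(169+100) = 16.4012
|b| = sqrt(0+4) = 2.0000
cos(theta) = 20/(sqrt(269)*sqrt(4)) = 20/sqrt(1076) = 0.609711
theta = arccos(20/sqrt(1076)) = 52.4314 degrees

a·b = 20, theta = 52.4314 deg


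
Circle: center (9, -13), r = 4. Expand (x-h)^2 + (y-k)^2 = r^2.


(x-9)^2 + (y+ 13)^2 = 4^2
D = -2h = -18, E = -2k = 26
F = h^2+k^2-r^2 = 81+169-16 = 234

x^2 + y^2 - 18x + 26y + 234 = 0


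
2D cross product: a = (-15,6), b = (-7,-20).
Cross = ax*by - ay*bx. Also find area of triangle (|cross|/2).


cross = -15*(-20) - 6*(-7) = 300 + 42 = 342
Triangle area = |342|/2 = 342/2 = 171.0000

cross = 342, triangle area = 171.0000


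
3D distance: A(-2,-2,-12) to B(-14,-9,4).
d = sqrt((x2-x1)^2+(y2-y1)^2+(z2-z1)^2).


dx=-12, dy=-7, dz=16
d = sqrt(144+49+256) = sqrt(449) = 21.1896

21.1896


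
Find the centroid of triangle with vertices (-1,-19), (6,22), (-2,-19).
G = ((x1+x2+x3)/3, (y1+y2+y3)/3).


Gx = (-1+6- 2)/3 = 3/3 = 1.0000
Gy = (-19+22- 19)/3 = -16/3 = -5.3333

G = (1.0000, -5.3333)


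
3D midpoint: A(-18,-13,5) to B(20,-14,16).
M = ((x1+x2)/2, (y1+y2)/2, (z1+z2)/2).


Mx = (-18+20)/2 = 1.0000
My = (-13- 14)/2 = -13.5000
Mz = (5+16)/2 = 10.5000

M = (1.0000, -13.5000, 10.5000)


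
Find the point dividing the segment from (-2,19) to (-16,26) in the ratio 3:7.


Px = (3*(-16) + 7*(-2))/10 = -62/10 = -6.2000
Py = (3*26 + 7*19)/10 = 211/10 = 21.1000

P = (-6.2000, 21.1000)


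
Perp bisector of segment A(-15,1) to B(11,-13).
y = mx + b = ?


Midpoint = (-2, -6)
Slope of AB = dy/dx = -14/26 = -0.5385
Perp slope = -dx/dy = 26/14 = 1.8571
b = My - (perp slope)*Mx = -6 + (26*(-2))/(-14) = -6 + 3.7143 = -2.2857

y = 1.8571x - 2.2857


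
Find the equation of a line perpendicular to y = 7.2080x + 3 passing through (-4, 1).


Perpendicular slope = -1/m1 = -1/7.2080 = -0.1387
b2 = y0 - m2*x0 = 1 - 4/7.2080 = 1 - 0.5549 = 0.4451

y = -0.1387x + 0.4451


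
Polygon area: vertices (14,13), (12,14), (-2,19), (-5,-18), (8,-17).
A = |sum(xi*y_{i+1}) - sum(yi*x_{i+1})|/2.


sum(xi*y_{i+1}) = 14*14 + 12*19 - 2*(-18) - 5*(-17) + 8*13 = 649
sum(yi*x_{i+1}) = 13*12 + 14*(-2) + 19*(-5) - 18*8 - 17*14 = -349
Area = |649 + 349|/2 = 998/2 = 499.0000

499.0000 sq units


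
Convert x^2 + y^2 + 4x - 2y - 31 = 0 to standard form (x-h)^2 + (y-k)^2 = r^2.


h = -D/2 = -4/2 = -2
k = -E/2 = 2/2 = 1
r^2 = h^2 + k^2 - F = 4 + 1 + 31 = 36
r = 6

Center (-2, 1), radius = 6


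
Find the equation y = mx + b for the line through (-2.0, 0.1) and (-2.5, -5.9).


m = (-6.0)/(-0.5) = 12.0000
b = y1 - m*x1 = 0.1 - (-6.0*(-2.0))/(-0.5) = 0.1 + 24.0000 = 24.1000

y = 12.0000x + 24.1000


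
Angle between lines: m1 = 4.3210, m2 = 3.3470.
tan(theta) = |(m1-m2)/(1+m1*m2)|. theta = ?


m1-m2 = 0.974
1+m1*m2 = 15.462387
tan(theta) = |0.974/15.462387| = 0.062992
theta = arctan(|0.974/15.462387|) = 3.6044 degrees (acute angle)

3.6044 degrees


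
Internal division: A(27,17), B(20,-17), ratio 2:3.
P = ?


Px = (2*20 + 3*27)/5 = 121/5 = 24.2000
Py = (2*(-17) + 3*17)/5 = 17/5 = 3.4000

P = (24.2000, 3.4000)


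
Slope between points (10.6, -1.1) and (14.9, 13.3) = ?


dy = 13.3 + 1.1 = 14.4
dx = 14.9 - 10.6 = 4.3
m = 14.4/4.3 = 3.3488

m = 3.3488


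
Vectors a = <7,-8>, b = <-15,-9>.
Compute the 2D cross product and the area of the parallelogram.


cross = 7*(-9) + 8*(-15) = -63 - 120 = -183
Parallelogram area = |-183| = 183

cross = -183, parallelogram area = 183


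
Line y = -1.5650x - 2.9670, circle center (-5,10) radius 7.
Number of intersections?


Substitute y = -1.5650x - 2.9670: (x+ 5)^2 + (-1.5650x- 2.9670-10)^2 = 49
Expand to Ax^2 + Bx + C = 0, where b-k = -12.967
A = 1+m^2 = 3.449225
B = 2(m(b-k) - h) = 2(-1.5650*(-12.967) + 5) = 50.58671
C = h^2 + (b-k)^2 - r^2 = 25 + 168.143089 - 49 = 144.143089
disc = B^2-4AC = 2559.0152 - 1988.7278 = 570.2874
disc > 0

2 intersection points
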